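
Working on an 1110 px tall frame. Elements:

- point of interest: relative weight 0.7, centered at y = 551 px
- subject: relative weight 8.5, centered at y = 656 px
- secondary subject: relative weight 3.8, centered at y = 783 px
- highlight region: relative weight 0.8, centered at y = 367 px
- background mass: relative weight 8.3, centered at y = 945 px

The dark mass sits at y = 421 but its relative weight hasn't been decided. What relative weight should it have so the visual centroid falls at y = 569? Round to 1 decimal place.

w ≈ 30.4

Known weights sum to 0.7 + 8.5 + 3.8 + 0.8 + 8.3 = 22.1; their moment is 0.7·551 + 8.5·656 + 3.8·783 + 0.8·367 + 8.3·945 = 17074.2.
For the centroid to hit 569: (17074.2 + w·421) / (22.1 + w) = 569.
Rearranging, w·(421 − 569) = 569·22.1 − 17074.2 = -4499.3, so w ≈ -4499.3/-148 = 30.40.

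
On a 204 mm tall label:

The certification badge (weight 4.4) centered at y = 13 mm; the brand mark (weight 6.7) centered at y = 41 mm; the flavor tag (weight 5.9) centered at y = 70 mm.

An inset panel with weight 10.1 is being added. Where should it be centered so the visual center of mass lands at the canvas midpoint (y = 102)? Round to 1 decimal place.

With the inset panel, Σw becomes 4.4 + 6.7 + 5.9 + 10.1 = 27.1.
Along y: (744.9 + 10.1·y) / 27.1 = 102 (existing moment 4.4·13 + 6.7·41 + 5.9·70 = 744.9) ⇒ y = (2764.2 − 744.9) / 10.1 ≈ 199.93.

y ≈ 199.9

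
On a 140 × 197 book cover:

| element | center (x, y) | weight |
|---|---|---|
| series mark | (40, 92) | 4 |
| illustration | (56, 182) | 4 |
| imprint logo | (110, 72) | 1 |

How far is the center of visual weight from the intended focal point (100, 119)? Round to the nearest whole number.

Weights sum to 4 + 4 + 1 = 9.
x-moment: 4·40 + 4·56 + 1·110 = 494; centroid 494/9 ≈ 54.89.
y-moment: 4·92 + 4·182 + 1·72 = 1168; centroid 1168/9 ≈ 129.78.
Offset from (100, 119): Δx ≈ -45.11, Δy ≈ 10.78; distance = √(Δx² + Δy²) ≈ 46.38.

≈ 46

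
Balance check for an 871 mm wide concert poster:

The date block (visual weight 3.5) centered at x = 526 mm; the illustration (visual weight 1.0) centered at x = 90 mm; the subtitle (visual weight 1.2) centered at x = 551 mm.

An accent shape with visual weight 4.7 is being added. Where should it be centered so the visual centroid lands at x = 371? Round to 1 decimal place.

With the accent shape, Σw becomes 3.5 + 1.0 + 1.2 + 4.7 = 10.4.
x: need Σw·x = 10.4·371 = 3858.4. Existing = 3.5·526 + 1.0·90 + 1.2·551 = 2592.2. Remainder 1266.2 / 4.7 ≈ 269.40.

x ≈ 269.4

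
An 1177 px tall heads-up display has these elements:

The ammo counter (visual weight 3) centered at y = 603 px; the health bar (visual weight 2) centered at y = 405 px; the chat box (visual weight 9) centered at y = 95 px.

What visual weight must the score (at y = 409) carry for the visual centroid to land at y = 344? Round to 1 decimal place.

w ≈ 20.6

Known weights sum to 3 + 2 + 9 = 14; their moment is 3·603 + 2·405 + 9·95 = 3474.
For the centroid to hit 344: (3474 + w·409) / (14 + w) = 344.
Solving: w = (344·14 − 3474) / (409 − 344) = 1342 / 65 ≈ 20.65.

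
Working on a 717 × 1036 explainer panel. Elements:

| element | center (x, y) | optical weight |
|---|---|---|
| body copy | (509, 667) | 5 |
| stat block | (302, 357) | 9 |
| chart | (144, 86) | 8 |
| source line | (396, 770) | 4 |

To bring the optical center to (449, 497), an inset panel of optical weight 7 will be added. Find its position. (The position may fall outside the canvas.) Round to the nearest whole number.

After adding the inset panel, total weight = 5 + 9 + 8 + 4 + 7 = 33.
x: target moment 33×449 = 14817; current 5·509 + 9·302 + 8·144 + 4·396 = 7999; the inset panel supplies 6818, so x = 6818/7 ≈ 974.00.
y: target moment 33×497 = 16401; current 5·667 + 9·357 + 8·86 + 4·770 = 10316; the inset panel supplies 6085, so y = 6085/7 ≈ 869.29.

(974, 869)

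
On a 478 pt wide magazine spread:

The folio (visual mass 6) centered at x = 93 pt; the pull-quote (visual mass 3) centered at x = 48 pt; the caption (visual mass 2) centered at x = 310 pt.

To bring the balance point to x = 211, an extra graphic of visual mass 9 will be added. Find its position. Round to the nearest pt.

With the extra graphic, Σw becomes 6 + 3 + 2 + 9 = 20.
Along x: (1322 + 9·x) / 20 = 211 (existing moment 6·93 + 3·48 + 2·310 = 1322) ⇒ x = (4220 − 1322) / 9 ≈ 322.00.

x ≈ 322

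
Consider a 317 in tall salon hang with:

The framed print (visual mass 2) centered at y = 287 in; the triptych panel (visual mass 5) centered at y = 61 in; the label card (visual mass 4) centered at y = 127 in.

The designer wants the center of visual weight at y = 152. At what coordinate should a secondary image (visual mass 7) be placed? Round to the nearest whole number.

New total weight: (2 + 5 + 4) + 7 = 18.
y: target moment 18×152 = 2736; current 2·287 + 5·61 + 4·127 = 1387; the secondary image supplies 1349, so y = 1349/7 ≈ 192.71.

y ≈ 193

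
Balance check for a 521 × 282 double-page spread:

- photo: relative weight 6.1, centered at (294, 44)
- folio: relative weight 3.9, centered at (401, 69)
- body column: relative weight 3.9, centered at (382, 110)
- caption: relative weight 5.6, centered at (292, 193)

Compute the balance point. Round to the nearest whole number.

Total weight = 6.1 + 3.9 + 3.9 + 5.6 = 19.5.
x-moment: 6.1·294 + 3.9·401 + 3.9·382 + 5.6·292 = 6482.3; centroid 6482.3/19.5 ≈ 332.43.
y-moment: 6.1·44 + 3.9·69 + 3.9·110 + 5.6·193 = 2047.3; centroid 2047.3/19.5 ≈ 104.99.

(332, 105)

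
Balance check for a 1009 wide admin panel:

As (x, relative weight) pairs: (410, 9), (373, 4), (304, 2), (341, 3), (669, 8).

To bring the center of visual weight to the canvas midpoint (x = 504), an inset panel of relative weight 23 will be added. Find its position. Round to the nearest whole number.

New total weight: (9 + 4 + 2 + 3 + 8) + 23 = 49.
x: target moment 49×504 = 24696; current 9·410 + 4·373 + 2·304 + 3·341 + 8·669 = 12165; the inset panel supplies 12531, so x = 12531/23 ≈ 544.83.

x ≈ 545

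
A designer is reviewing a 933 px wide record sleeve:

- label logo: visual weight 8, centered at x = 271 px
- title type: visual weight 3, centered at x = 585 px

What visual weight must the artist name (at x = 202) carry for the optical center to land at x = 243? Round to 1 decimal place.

Existing Σw = 11 (8 + 3); existing moment 8·271 + 3·585 = 3923.
Set Σw·x/Σw = 243: (3923 + 202w) = 243·(11 + w).
So w = (243·11 − 3923)/(202 − 243) = -1250/-41 ≈ 30.49.

w ≈ 30.5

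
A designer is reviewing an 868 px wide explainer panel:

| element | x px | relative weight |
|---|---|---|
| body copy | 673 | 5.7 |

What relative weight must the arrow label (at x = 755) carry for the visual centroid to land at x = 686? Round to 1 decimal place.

The single fixed element contributes weight 5.7, moment 5.7·673 = 3836.1.
For the centroid to hit 686: (3836.1 + w·755) / (5.7 + w) = 686.
Rearranging, w·(755 − 686) = 686·5.7 − 3836.1 = 74.1, so w ≈ 74.1/69 = 1.07.

w ≈ 1.1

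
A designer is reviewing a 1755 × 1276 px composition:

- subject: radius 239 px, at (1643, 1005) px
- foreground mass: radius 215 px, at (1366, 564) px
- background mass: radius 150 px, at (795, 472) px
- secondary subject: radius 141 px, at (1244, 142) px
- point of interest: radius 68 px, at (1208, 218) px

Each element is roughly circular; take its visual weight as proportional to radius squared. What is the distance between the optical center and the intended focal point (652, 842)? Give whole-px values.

≈ 738 px

r² weights: subject 239² = 57121, foreground mass 215² = 46225, background mass 150² = 22500, secondary subject 141² = 19881, point of interest 68² = 4624. Total = 150351.
x: (57121·1643 + 46225·1366 + 22500·795 + 19881·1244 + 4624·1208) / 150351 = 205198409 / 150351 ≈ 1364.80
y: (57121·1005 + 46225·564 + 22500·472 + 19881·142 + 4624·218) / 150351 = 97928639 / 150351 ≈ 651.33
From (652, 842): dx = 712.80, dy = -190.67, so the distance is √(dx²+dy²) ≈ 737.86.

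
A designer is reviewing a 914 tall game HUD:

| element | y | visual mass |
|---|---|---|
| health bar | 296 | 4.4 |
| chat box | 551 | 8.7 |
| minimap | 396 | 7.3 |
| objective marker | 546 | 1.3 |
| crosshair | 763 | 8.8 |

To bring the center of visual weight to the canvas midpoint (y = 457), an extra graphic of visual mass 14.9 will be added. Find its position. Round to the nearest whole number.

y ≈ 291

With the extra graphic, Σw becomes 4.4 + 8.7 + 7.3 + 1.3 + 8.8 + 14.9 = 45.4.
y: need Σw·y = 45.4·457 = 20747.8. Existing = 4.4·296 + 8.7·551 + 7.3·396 + 1.3·546 + 8.8·763 = 16411.1. Remainder 4336.7 / 14.9 ≈ 291.05.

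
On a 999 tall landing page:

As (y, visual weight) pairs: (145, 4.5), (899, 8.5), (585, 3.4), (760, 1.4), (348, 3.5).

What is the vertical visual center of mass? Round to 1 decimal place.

Σw = 4.5 + 8.5 + 3.4 + 1.4 + 3.5 = 21.3.
y: (4.5·145 + 8.5·899 + 3.4·585 + 1.4·760 + 3.5·348) / 21.3 = 12565.0 / 21.3 ≈ 589.91

y ≈ 589.9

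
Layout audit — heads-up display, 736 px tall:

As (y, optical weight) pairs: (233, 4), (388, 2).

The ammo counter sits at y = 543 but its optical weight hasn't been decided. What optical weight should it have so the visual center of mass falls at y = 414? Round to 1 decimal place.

Existing Σw = 6 (4 + 2); existing moment 4·233 + 2·388 = 1708.
Set Σw·y/Σw = 414: (1708 + 543w) = 414·(6 + w).
Rearranging, w·(543 − 414) = 414·6 − 1708 = 776, so w ≈ 776/129 = 6.02.

w ≈ 6.0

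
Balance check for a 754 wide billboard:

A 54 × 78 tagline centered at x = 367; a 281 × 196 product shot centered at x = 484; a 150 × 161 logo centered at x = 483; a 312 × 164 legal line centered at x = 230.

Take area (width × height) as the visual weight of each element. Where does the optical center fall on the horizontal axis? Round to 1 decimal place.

x ≈ 383.6

Taking area as weight: tagline 54·78 = 4212, product shot 281·196 = 55076, logo 150·161 = 24150, legal line 312·164 = 51168. Sum 134606.
Σw·x = 4212·367 + 55076·484 + 24150·483 + 51168·230 = 51635678, so x̄ = 51635678/134606 ≈ 383.61.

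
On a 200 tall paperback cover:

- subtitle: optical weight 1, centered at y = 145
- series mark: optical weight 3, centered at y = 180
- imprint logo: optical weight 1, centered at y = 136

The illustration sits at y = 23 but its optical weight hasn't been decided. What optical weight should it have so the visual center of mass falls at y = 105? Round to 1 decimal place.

w ≈ 3.6

Fixed elements: Σw = 1 + 3 + 1 = 5, Σw·y = 1·145 + 3·180 + 1·136 = 821.
For the centroid to hit 105: (821 + w·23) / (5 + w) = 105.
So w = (105·5 − 821)/(23 − 105) = -296/-82 ≈ 3.61.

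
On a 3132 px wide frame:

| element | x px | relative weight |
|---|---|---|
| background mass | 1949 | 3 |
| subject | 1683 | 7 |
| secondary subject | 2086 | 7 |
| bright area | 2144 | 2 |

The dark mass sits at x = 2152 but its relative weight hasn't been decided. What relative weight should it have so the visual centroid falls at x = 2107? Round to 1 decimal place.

Existing Σw = 19 (3 + 7 + 7 + 2); existing moment 3·1949 + 7·1683 + 7·2086 + 2·2144 = 36518.
Set Σw·x/Σw = 2107: (36518 + 2152w) = 2107·(19 + w).
So w = (2107·19 − 36518)/(2152 − 2107) = 3515/45 ≈ 78.11.

w ≈ 78.1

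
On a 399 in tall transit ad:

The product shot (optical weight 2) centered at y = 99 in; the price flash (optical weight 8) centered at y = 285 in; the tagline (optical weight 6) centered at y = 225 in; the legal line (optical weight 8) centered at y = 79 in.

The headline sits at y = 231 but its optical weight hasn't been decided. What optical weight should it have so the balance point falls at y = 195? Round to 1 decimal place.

Known weights sum to 2 + 8 + 6 + 8 = 24; their moment is 2·99 + 8·285 + 6·225 + 8·79 = 4460.
For the centroid to hit 195: (4460 + w·231) / (24 + w) = 195.
So w = (195·24 − 4460)/(231 − 195) = 220/36 ≈ 6.11.

w ≈ 6.1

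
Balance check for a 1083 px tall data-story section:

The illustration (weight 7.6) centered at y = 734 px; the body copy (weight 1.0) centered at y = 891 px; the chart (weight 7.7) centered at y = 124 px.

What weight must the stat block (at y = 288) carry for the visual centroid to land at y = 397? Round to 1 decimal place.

w ≈ 8.7

Existing Σw = 16.3 (7.6 + 1.0 + 7.7); existing moment 7.6·734 + 1.0·891 + 7.7·124 = 7424.2.
For the centroid to hit 397: (7424.2 + w·288) / (16.3 + w) = 397.
Solving: w = (397·16.3 − 7424.2) / (288 − 397) = -953.1 / -109 ≈ 8.74.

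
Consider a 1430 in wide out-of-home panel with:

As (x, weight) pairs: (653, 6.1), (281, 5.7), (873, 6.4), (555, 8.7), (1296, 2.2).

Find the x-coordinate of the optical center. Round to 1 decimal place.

x ≈ 647.8

Σw = 6.1 + 5.7 + 6.4 + 8.7 + 2.2 = 29.1.
Σw·x = 6.1·653 + 5.7·281 + 6.4·873 + 8.7·555 + 2.2·1296 = 18851.9, so x̄ = 18851.9/29.1 ≈ 647.83.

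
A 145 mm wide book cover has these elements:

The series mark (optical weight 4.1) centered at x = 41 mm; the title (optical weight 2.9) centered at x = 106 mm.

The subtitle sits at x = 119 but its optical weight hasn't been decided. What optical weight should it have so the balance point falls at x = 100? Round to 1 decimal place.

w ≈ 11.8

Known weights sum to 4.1 + 2.9 = 7.0; their moment is 4.1·41 + 2.9·106 = 475.5.
Set Σw·x/Σw = 100: (475.5 + 119w) = 100·(7.0 + w).
Rearranging, w·(119 − 100) = 100·7.0 − 475.5 = 224.5, so w ≈ 224.5/19 = 11.82.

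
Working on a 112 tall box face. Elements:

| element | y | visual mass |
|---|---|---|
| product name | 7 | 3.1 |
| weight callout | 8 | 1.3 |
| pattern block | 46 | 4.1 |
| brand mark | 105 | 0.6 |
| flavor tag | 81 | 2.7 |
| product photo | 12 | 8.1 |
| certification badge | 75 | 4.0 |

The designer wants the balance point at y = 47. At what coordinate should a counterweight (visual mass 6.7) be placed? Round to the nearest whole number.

y ≈ 80

After adding the counterweight, total weight = 3.1 + 1.3 + 4.1 + 0.6 + 2.7 + 8.1 + 4.0 + 6.7 = 30.6.
Along y: (899.6 + 6.7·y) / 30.6 = 47 (existing moment 3.1·7 + 1.3·8 + 4.1·46 + 0.6·105 + 2.7·81 + 8.1·12 + 4.0·75 = 899.6) ⇒ y = (1438.2 − 899.6) / 6.7 ≈ 80.39.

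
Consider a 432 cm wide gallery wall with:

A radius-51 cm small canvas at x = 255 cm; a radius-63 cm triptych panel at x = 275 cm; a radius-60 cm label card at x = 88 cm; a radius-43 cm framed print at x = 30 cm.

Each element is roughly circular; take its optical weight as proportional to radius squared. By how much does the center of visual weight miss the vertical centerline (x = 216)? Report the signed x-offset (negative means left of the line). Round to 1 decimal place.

≈ -39.0 cm

Weights ∝ r²: small canvas 51² = 2601, triptych panel 63² = 3969, label card 60² = 3600, framed print 43² = 1849; Σw = 12019.
x-moment: 2601·255 + 3969·275 + 3600·88 + 1849·30 = 2127000; centroid 2127000/12019 ≈ 176.97.
Difference: 176.97 − 216 ≈ -39.03.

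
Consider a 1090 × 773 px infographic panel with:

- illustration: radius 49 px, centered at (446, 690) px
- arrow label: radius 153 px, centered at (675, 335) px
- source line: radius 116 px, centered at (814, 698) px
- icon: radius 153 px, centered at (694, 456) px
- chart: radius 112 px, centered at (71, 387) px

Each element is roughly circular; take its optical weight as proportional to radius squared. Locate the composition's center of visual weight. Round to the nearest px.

r² weights: illustration 49² = 2401, arrow label 153² = 23409, source line 116² = 13456, icon 153² = 23409, chart 112² = 12544. Total = 75219.
x: (2401·446 + 23409·675 + 13456·814 + 23409·694 + 12544·71) / 75219 = 44961575 / 75219 ≈ 597.74
y: (2401·690 + 23409·335 + 13456·698 + 23409·456 + 12544·387) / 75219 = 34420025 / 75219 ≈ 457.60

(598, 458)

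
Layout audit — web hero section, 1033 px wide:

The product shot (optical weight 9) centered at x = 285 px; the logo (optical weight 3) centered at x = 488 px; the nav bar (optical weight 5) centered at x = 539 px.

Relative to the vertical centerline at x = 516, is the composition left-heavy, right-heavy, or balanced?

Σw = 9 + 3 + 5 = 17.
Σw·x = 9·285 + 3·488 + 5·539 = 6724, so x̄ = 6724/17 ≈ 395.53.
Since 395.5 is left of 516, the composition reads left-heavy.

left-heavy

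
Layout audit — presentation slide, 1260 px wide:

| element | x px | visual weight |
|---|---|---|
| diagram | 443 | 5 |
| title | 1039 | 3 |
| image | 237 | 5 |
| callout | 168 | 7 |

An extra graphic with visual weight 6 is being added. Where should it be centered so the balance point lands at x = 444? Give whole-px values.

With the extra graphic, Σw becomes 5 + 3 + 5 + 7 + 6 = 26.
x: need Σw·x = 26·444 = 11544. Existing = 5·443 + 3·1039 + 5·237 + 7·168 = 7693. Remainder 3851 / 6 ≈ 641.83.

x ≈ 642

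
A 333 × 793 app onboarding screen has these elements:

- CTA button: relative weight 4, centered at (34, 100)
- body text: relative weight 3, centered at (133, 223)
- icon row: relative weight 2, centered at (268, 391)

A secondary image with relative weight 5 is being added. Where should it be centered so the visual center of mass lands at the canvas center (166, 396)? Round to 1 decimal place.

(250.6, 738.6)

With the secondary image, Σw becomes 4 + 3 + 2 + 5 = 14.
Along x: (1071 + 5·x) / 14 = 166 (existing moment 4·34 + 3·133 + 2·268 = 1071) ⇒ x = (2324 − 1071) / 5 ≈ 250.60.
Along y: (1851 + 5·y) / 14 = 396 (existing moment 4·100 + 3·223 + 2·391 = 1851) ⇒ y = (5544 − 1851) / 5 ≈ 738.60.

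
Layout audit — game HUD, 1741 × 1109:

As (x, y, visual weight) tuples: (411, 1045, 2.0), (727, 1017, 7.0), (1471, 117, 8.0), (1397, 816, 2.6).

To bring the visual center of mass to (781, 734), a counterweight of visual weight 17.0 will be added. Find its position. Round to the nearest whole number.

(428, 859)

With the counterweight, Σw becomes 2.0 + 7.0 + 8.0 + 2.6 + 17.0 = 36.6.
x: need Σw·x = 36.6·781 = 28584.6. Existing = 2.0·411 + 7.0·727 + 8.0·1471 + 2.6·1397 = 21311.2. Remainder 7273.4 / 17.0 ≈ 427.85.
y: need Σw·y = 36.6·734 = 26864.4. Existing = 2.0·1045 + 7.0·1017 + 8.0·117 + 2.6·816 = 12266.6. Remainder 14597.8 / 17.0 ≈ 858.69.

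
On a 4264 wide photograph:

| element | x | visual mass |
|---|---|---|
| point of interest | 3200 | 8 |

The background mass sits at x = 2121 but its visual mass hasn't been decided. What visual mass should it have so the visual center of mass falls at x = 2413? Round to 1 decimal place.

w ≈ 21.6

Known: weight 8 with moment 8·3200 = 25600.
Balance at x = 2413 requires (25600 + w·2121) / (8 + w) = 2413.
So w = (2413·8 − 25600)/(2121 − 2413) = -6296/-292 ≈ 21.56.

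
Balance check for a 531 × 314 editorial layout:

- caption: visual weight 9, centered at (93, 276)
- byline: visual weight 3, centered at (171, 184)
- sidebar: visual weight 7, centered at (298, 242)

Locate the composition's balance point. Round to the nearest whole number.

(181, 249)

Weights sum to 9 + 3 + 7 = 19.
Σw·x = 9·93 + 3·171 + 7·298 = 3436, so x̄ = 3436/19 ≈ 180.84.
Σw·y = 9·276 + 3·184 + 7·242 = 4730, so ȳ = 4730/19 ≈ 248.95.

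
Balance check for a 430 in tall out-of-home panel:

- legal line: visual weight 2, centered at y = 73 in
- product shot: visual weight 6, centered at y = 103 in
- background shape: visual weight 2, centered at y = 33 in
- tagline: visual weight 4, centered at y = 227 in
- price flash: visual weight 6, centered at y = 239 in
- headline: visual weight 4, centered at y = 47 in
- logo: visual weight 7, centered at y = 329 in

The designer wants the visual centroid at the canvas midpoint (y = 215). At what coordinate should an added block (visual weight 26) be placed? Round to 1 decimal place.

After adding the added block, total weight = 2 + 6 + 2 + 4 + 6 + 4 + 7 + 26 = 57.
y: target moment 57×215 = 12255; current 2·73 + 6·103 + 2·33 + 4·227 + 6·239 + 4·47 + 7·329 = 5663; the added block supplies 6592, so y = 6592/26 ≈ 253.54.

y ≈ 253.5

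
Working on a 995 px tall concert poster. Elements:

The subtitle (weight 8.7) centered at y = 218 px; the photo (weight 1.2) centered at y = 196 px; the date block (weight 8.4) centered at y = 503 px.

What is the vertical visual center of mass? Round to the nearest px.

Total weight = 8.7 + 1.2 + 8.4 = 18.3.
y: (8.7·218 + 1.2·196 + 8.4·503) / 18.3 = 6357.0 / 18.3 ≈ 347.38

y ≈ 347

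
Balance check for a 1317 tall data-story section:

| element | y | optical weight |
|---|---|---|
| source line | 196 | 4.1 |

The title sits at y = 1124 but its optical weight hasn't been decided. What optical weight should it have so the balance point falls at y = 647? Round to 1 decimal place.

w ≈ 3.9

Known: weight 4.1 with moment 4.1·196 = 803.6.
For the centroid to hit 647: (803.6 + w·1124) / (4.1 + w) = 647.
Solving: w = (647·4.1 − 803.6) / (1124 − 647) = 1849.1 / 477 ≈ 3.88.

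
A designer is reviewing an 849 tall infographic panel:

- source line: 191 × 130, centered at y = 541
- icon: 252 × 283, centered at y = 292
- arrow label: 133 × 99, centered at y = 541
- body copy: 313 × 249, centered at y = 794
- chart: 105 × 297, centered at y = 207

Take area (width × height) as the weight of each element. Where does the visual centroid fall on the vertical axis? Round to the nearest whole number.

Areas → weights: source line 191·130 = 24830, icon 252·283 = 71316, arrow label 133·99 = 13167, body copy 313·249 = 77937, chart 105·297 = 31185; Σw = 218435.
y-moment: 24830·541 + 71316·292 + 13167·541 + 77937·794 + 31185·207 = 109717922; centroid 109717922/218435 ≈ 502.29.

y ≈ 502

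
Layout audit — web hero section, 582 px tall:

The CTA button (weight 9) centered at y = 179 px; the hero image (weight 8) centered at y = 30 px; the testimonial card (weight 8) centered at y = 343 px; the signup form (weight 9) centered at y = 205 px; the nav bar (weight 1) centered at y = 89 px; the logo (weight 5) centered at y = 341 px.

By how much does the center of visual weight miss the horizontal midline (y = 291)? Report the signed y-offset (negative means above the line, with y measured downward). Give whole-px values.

≈ -85 px

Total weight = 9 + 8 + 8 + 9 + 1 + 5 = 40.
Σw·y = 8234; ȳ = 8234/40 ≈ 205.85.
Difference: 205.85 − 291 ≈ -85.15.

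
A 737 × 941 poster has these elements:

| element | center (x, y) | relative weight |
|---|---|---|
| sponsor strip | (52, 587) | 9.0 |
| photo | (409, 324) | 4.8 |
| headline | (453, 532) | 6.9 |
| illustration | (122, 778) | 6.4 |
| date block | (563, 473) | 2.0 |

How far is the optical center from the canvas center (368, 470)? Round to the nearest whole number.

≈ 146

Weights sum to 9.0 + 4.8 + 6.9 + 6.4 + 2.0 = 29.1.
x: (9.0·52 + 4.8·409 + 6.9·453 + 6.4·122 + 2.0·563) / 29.1 = 7463.7 / 29.1 ≈ 256.48
y: (9.0·587 + 4.8·324 + 6.9·532 + 6.4·778 + 2.0·473) / 29.1 = 16434.2 / 29.1 ≈ 564.75
From (368, 470): dx = -111.52, dy = 94.75, so the distance is √(dx²+dy²) ≈ 146.33.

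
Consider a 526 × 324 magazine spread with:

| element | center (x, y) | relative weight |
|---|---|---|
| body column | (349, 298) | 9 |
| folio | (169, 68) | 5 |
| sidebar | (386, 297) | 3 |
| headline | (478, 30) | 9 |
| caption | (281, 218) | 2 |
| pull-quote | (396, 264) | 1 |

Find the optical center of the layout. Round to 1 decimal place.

Σw = 9 + 5 + 3 + 9 + 2 + 1 = 29.
x: moment 10404 / weight 29 ≈ 358.76
y: moment 4883 / weight 29 ≈ 168.38

(358.8, 168.4)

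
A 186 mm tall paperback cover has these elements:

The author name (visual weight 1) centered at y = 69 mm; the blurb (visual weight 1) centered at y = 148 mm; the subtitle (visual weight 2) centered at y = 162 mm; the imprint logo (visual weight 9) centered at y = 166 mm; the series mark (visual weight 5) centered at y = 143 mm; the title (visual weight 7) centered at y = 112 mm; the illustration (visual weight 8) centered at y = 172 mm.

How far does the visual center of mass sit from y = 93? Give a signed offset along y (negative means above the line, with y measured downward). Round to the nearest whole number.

Total weight = 1 + 1 + 2 + 9 + 5 + 7 + 8 = 33.
y: (1·69 + 1·148 + 2·162 + 9·166 + 5·143 + 7·112 + 8·172) / 33 = 4910 / 33 ≈ 148.79
Against y = 93, that's 148.79 − 93 = 55.79.

≈ 56 mm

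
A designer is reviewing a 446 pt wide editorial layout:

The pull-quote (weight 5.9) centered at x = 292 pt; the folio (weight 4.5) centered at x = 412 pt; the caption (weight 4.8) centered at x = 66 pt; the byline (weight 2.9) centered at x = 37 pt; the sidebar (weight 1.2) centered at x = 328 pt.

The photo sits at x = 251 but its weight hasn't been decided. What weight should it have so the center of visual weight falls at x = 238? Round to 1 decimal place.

w ≈ 15.3

Existing Σw = 19.3 (5.9 + 4.5 + 4.8 + 2.9 + 1.2); existing moment 5.9·292 + 4.5·412 + 4.8·66 + 2.9·37 + 1.2·328 = 4394.5.
Set Σw·x/Σw = 238: (4394.5 + 251w) = 238·(19.3 + w).
Rearranging, w·(251 − 238) = 238·19.3 − 4394.5 = 198.9, so w ≈ 198.9/13 = 15.30.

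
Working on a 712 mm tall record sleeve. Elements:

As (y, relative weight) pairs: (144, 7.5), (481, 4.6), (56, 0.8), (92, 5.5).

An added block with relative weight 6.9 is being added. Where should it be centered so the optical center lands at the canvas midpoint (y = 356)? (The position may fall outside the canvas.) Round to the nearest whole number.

With the added block, Σw becomes 7.5 + 4.6 + 0.8 + 5.5 + 6.9 = 25.3.
y: need Σw·y = 25.3·356 = 9006.8. Existing = 7.5·144 + 4.6·481 + 0.8·56 + 5.5·92 = 3843.4. Remainder 5163.4 / 6.9 ≈ 748.32.

y ≈ 748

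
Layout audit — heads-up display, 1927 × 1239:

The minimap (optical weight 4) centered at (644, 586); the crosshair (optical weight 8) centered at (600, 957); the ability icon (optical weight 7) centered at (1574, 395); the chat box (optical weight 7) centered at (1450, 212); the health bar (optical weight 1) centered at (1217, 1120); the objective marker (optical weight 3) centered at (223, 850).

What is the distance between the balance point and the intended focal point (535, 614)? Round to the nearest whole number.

≈ 480

Total weight = 4 + 8 + 7 + 7 + 1 + 3 = 30.
x-moment: 4·644 + 8·600 + 7·1574 + 7·1450 + 1·1217 + 3·223 = 30430; centroid 30430/30 ≈ 1014.33.
y-moment: 4·586 + 8·957 + 7·395 + 7·212 + 1·1120 + 3·850 = 17919; centroid 17919/30 ≈ 597.30.
From (535, 614): dx = 479.33, dy = -16.70, so the distance is √(dx²+dy²) ≈ 479.62.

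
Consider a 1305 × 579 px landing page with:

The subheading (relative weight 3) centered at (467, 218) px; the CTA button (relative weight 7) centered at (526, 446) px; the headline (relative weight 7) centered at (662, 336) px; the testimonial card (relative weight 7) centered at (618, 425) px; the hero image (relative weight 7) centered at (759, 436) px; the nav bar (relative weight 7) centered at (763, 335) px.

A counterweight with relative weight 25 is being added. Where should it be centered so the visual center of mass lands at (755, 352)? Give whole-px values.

(915, 307)

After adding the counterweight, total weight = 3 + 7 + 7 + 7 + 7 + 7 + 25 = 63.
x: need Σw·x = 63·755 = 47565. Existing = 3·467 + 7·526 + 7·662 + 7·618 + 7·759 + 7·763 = 24697. Remainder 22868 / 25 ≈ 914.72.
y: need Σw·y = 63·352 = 22176. Existing = 3·218 + 7·446 + 7·336 + 7·425 + 7·436 + 7·335 = 14500. Remainder 7676 / 25 ≈ 307.04.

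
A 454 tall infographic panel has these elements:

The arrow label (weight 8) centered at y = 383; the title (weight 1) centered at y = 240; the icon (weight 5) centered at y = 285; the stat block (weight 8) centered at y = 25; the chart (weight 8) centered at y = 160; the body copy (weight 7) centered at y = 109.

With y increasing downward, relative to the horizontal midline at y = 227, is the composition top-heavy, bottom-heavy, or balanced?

Σw = 8 + 1 + 5 + 8 + 8 + 7 = 37.
Σw·y = 6972; ȳ = 6972/37 ≈ 188.43.
Since 188.4 is above (smaller y than) 227, the composition reads top-heavy.

top-heavy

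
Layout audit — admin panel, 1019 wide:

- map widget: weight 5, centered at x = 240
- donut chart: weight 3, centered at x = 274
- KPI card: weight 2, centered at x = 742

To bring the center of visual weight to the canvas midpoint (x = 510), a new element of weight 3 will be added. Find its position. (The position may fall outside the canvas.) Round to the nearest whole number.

After adding the new element, total weight = 5 + 3 + 2 + 3 = 13.
x: target moment 13×510 = 6630; current 5·240 + 3·274 + 2·742 = 3506; the new element supplies 3124, so x = 3124/3 ≈ 1041.33.

x ≈ 1041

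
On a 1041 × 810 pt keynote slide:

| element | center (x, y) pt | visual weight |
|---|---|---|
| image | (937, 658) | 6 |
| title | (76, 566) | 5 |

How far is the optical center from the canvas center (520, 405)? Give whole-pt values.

≈ 213 pt

Total weight = 6 + 5 = 11.
x-moment: 6·937 + 5·76 = 6002; centroid 6002/11 ≈ 545.64.
y-moment: 6·658 + 5·566 = 6778; centroid 6778/11 ≈ 616.18.
Relative to (520, 405): Δ = (25.64, 211.18); |Δ| = √(25.64² + 211.18²) ≈ 212.73.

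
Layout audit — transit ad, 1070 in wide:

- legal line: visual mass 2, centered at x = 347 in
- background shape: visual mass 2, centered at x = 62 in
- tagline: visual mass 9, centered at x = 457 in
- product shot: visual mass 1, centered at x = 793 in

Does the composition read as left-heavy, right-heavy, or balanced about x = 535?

left-heavy

Σw = 2 + 2 + 9 + 1 = 14.
x: (2·347 + 2·62 + 9·457 + 1·793) / 14 = 5724 / 14 ≈ 408.86
408.9 lies left of the midline 535, so the layout is left-heavy.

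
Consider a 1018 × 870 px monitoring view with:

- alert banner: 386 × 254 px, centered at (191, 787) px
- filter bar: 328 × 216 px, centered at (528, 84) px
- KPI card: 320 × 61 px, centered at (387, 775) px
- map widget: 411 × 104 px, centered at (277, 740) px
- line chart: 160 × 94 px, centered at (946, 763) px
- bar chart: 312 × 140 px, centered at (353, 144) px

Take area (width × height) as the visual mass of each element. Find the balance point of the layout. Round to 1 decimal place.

Areas → weights: alert banner 386·254 = 98044, filter bar 328·216 = 70848, KPI card 320·61 = 19520, map widget 411·104 = 42744, line chart 160·94 = 15040, bar chart 312·140 = 43680; Σw = 289876.
x-moment: 98044·191 + 70848·528 + 19520·387 + 42744·277 + 15040·946 + 43680·353 = 105175356; centroid 105175356/289876 ≈ 362.83.
y-moment: 98044·787 + 70848·84 + 19520·775 + 42744·740 + 15040·763 + 43680·144 = 147635860; centroid 147635860/289876 ≈ 509.31.

(362.8, 509.3)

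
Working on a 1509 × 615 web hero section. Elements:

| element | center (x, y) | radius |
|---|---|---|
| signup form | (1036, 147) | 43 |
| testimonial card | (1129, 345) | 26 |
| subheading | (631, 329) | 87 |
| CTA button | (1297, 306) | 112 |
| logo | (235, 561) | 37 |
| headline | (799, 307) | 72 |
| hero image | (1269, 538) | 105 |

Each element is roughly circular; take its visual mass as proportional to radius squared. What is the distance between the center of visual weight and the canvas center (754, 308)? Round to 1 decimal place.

≈ 302.6

Weights ∝ r²: signup form 43² = 1849, testimonial card 26² = 676, subheading 87² = 7569, CTA button 112² = 12544, logo 37² = 1369, headline 72² = 5184, hero image 105² = 11025; Σw = 40216.
x: moment 42178831 / weight 40216 ≈ 1048.81
y: moment 15124635 / weight 40216 ≈ 376.09
Offset from (754, 308): Δx ≈ 294.81, Δy ≈ 68.09; distance = √(Δx² + Δy²) ≈ 302.57.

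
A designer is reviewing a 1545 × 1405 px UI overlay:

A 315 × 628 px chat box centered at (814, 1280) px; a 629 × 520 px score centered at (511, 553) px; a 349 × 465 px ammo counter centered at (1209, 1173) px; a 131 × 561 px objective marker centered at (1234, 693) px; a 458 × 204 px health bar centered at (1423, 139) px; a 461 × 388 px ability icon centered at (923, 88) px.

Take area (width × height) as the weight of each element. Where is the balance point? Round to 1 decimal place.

Areas: chat box 315·628 = 197820, score 629·520 = 327080, ammo counter 349·465 = 162285, objective marker 131·561 = 73491, health bar 458·204 = 93432, ability icon 461·388 = 178868. Total weight = 1032976.
x-moment: 197820·814 + 327080·511 + 162285·1209 + 73491·1234 + 93432·1423 + 178868·923 = 913102719; centroid 913102719/1032976 ≈ 883.95.
y-moment: 197820·1280 + 327080·553 + 162285·1173 + 73491·693 + 93432·139 + 178868·88 = 704101840; centroid 704101840/1032976 ≈ 681.62.

(884.0, 681.6)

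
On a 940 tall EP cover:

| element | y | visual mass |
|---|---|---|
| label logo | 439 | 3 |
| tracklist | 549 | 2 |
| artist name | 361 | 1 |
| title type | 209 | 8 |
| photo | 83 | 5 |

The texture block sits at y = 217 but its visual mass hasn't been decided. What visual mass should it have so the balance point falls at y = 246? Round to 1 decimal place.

w ≈ 6.5

Fixed elements: Σw = 3 + 2 + 1 + 8 + 5 = 19, Σw·y = 3·439 + 2·549 + 1·361 + 8·209 + 5·83 = 4863.
Balance at y = 246 requires (4863 + w·217) / (19 + w) = 246.
Rearranging, w·(217 − 246) = 246·19 − 4863 = -189, so w ≈ -189/-29 = 6.52.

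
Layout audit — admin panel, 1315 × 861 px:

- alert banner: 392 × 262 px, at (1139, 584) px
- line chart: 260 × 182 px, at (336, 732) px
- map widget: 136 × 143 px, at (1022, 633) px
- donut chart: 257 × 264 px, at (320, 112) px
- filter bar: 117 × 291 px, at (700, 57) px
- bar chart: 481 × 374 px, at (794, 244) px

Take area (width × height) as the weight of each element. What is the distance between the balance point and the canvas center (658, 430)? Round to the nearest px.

≈ 123 px

Areas → weights: alert banner 392·262 = 102704, line chart 260·182 = 47320, map widget 136·143 = 19448, donut chart 257·264 = 67848, filter bar 117·291 = 34047, bar chart 481·374 = 179894; Σw = 451261.
x: (102704·1139 + 47320·336 + 19448·1022 + 67848·320 + 34047·700 + 179894·794) / 451261 = 341135328 / 451261 ≈ 755.96
y: (102704·584 + 47320·732 + 19448·633 + 67848·112 + 34047·57 + 179894·244) / 451261 = 160361751 / 451261 ≈ 355.36
Offset from (658, 430): Δx ≈ 97.96, Δy ≈ -74.64; distance = √(Δx² + Δy²) ≈ 123.15.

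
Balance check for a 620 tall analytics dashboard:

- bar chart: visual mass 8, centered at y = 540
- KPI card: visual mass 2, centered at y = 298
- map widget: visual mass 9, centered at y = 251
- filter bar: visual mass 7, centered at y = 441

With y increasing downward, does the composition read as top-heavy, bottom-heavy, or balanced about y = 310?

Σw = 8 + 2 + 9 + 7 = 26.
y-moment: 8·540 + 2·298 + 9·251 + 7·441 = 10262; centroid 10262/26 ≈ 394.69.
394.7 lies below (larger y than) the midline 310, so the layout is bottom-heavy.

bottom-heavy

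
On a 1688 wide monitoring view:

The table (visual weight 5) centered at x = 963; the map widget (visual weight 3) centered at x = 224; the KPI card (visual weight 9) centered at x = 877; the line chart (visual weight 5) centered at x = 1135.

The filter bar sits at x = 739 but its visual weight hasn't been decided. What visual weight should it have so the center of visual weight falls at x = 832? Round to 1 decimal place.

Known weights sum to 5 + 3 + 9 + 5 = 22; their moment is 5·963 + 3·224 + 9·877 + 5·1135 = 19055.
Balance at x = 832 requires (19055 + w·739) / (22 + w) = 832.
Rearranging, w·(739 − 832) = 832·22 − 19055 = -751, so w ≈ -751/-93 = 8.08.

w ≈ 8.1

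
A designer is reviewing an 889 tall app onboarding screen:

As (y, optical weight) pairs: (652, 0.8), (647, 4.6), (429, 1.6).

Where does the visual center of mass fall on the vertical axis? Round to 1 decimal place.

Total weight = 0.8 + 4.6 + 1.6 = 7.0.
Σw·y = 0.8·652 + 4.6·647 + 1.6·429 = 4184.2, so ȳ = 4184.2/7.0 ≈ 597.74.

y ≈ 597.7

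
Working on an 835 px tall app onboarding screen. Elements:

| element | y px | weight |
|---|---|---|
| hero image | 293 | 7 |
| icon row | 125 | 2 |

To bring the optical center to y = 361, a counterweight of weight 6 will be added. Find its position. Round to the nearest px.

y ≈ 519

After adding the counterweight, total weight = 7 + 2 + 6 = 15.
y: need Σw·y = 15·361 = 5415. Existing = 7·293 + 2·125 = 2301. Remainder 3114 / 6 ≈ 519.00.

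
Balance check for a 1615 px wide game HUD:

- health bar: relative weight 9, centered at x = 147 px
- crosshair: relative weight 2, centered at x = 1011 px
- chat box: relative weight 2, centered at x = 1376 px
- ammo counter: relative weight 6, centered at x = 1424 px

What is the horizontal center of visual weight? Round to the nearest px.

x ≈ 771

Σw = 9 + 2 + 2 + 6 = 19.
x: (9·147 + 2·1011 + 2·1376 + 6·1424) / 19 = 14641 / 19 ≈ 770.58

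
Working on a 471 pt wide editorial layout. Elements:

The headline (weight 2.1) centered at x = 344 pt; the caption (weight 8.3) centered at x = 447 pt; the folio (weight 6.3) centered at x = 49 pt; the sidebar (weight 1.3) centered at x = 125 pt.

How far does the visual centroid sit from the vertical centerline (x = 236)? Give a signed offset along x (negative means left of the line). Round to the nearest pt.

≈ 36 pt

Σw = 2.1 + 8.3 + 6.3 + 1.3 = 18.0.
Σw·x = 2.1·344 + 8.3·447 + 6.3·49 + 1.3·125 = 4903.7, so x̄ = 4903.7/18.0 ≈ 272.43.
Against x = 236, that's 272.43 − 236 = 36.43.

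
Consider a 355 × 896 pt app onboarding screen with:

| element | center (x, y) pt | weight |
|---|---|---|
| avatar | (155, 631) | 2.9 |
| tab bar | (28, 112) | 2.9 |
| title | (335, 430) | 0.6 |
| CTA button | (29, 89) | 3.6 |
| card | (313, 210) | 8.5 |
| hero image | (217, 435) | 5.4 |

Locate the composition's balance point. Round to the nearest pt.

(195, 287)

Σw = 2.9 + 2.9 + 0.6 + 3.6 + 8.5 + 5.4 = 23.9.
Σw·x = 2.9·155 + 2.9·28 + 0.6·335 + 3.6·29 + 8.5·313 + 5.4·217 = 4668.4, so x̄ = 4668.4/23.9 ≈ 195.33.
Σw·y = 2.9·631 + 2.9·112 + 0.6·430 + 3.6·89 + 8.5·210 + 5.4·435 = 6867.1, so ȳ = 6867.1/23.9 ≈ 287.33.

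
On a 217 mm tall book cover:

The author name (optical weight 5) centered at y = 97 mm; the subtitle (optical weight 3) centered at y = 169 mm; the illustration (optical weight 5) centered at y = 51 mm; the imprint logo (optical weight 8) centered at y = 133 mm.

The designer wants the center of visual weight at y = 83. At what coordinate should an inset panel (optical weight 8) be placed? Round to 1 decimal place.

With the inset panel, Σw becomes 5 + 3 + 5 + 8 + 8 = 29.
Along y: (2311 + 8·y) / 29 = 83 (existing moment 5·97 + 3·169 + 5·51 + 8·133 = 2311) ⇒ y = (2407 − 2311) / 8 ≈ 12.00.

y ≈ 12.0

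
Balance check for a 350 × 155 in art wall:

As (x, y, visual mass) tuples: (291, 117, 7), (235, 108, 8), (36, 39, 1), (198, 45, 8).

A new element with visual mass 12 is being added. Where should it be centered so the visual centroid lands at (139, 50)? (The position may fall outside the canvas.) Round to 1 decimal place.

(-44.4, -23.5)

After adding the new element, total weight = 7 + 8 + 1 + 8 + 12 = 36.
Along x: (5537 + 12·x) / 36 = 139 (existing moment 7·291 + 8·235 + 1·36 + 8·198 = 5537) ⇒ x = (5004 − 5537) / 12 ≈ -44.42.
Along y: (2082 + 12·y) / 36 = 50 (existing moment 7·117 + 8·108 + 1·39 + 8·45 = 2082) ⇒ y = (1800 − 2082) / 12 ≈ -23.50.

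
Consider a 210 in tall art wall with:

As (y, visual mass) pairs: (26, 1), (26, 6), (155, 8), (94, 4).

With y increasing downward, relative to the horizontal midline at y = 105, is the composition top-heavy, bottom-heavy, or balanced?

Total weight = 1 + 6 + 8 + 4 = 19.
y-moment: 1·26 + 6·26 + 8·155 + 4·94 = 1798; centroid 1798/19 ≈ 94.63.
94.6 lies above (smaller y than) the midline 105, so the layout is top-heavy.

top-heavy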